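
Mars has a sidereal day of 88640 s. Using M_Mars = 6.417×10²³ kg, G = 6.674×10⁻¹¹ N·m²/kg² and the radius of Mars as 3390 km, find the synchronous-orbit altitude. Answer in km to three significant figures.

μ = GM = 6.674×10⁻¹¹ × 6.417×10²³ = 4.283×10¹³ m³/s².
A synchronous orbit has period T, so by Kepler's third law a = (μT²/4π²)^(1/3).
μT²/4π² = 4.283×10¹³ × (8.864×10⁴)² / 39.48 = 8.524×10²¹ m³.
a = 2.043×10⁷ m = 20427 km.
Altitude h = a − R = 20427 − 3390 = 17037 km.

h_sync ≈ 17000 km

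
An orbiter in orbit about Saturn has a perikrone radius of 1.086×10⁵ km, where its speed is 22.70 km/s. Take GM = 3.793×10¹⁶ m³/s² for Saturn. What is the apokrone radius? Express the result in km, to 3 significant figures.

apokrone radius ≈ 3.05×10⁵ km

r_p = 1.086×10⁸ m.
Specific energy ε = v²/2 − μ/r = -9.162×10⁷ J/kg, so a = −μ/(2ε) = 2.070×10⁸ m.
The apsides satisfy r_p + r_a = 2a, so the apokrone radius is 2a − r_p = 3.054×10⁸ m = 3.0540×10⁵ km.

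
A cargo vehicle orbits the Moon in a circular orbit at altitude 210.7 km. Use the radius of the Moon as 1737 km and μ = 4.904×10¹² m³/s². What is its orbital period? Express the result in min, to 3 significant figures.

T ≈ 129 min

r = 1737 + 210.7 = 1947.7 km = 1.9477×10⁶ m.
Kepler's third law: T = 2π√(r³/μ) = 2π√((1.948×10⁶)³ / 4.904×10¹²).
r³/μ = 1.507×10⁶ s², so T = 2π × 1.227×10³ = 7.712×10³ s.
Converting: 7.712×10³ s ÷ 60.00 = 128.5 min.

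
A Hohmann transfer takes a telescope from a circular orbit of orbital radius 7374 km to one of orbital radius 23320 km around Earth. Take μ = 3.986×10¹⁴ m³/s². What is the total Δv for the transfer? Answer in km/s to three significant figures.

Δv_total ≈ 2.98 km/s

r₁ = 7374 km = 7.374×10⁶ m.
r₂ = 23320 km = 2.332×10⁷ m.
Transfer ellipse a_t = (r₁ + r₂)/2 = 1.535×10⁷ m.
At r₁: circular v_c1 = √(μ/r₁) = 7352 m/s; transfer-perigee v_p = √[μ(2/r₁ − 1/a_t)] = 9063 m/s.
Δv₁ = v_p − v_c1 = 1711 m/s.
At r₂: circular v_c2 = √(μ/r₂) = 4134 m/s; transfer-apogee v_a = √[μ(2/r₂ − 1/a_t)] = 2866 m/s.
Δv₂ = v_c2 − v_a = 1269 m/s.
Total Δv = Δv₁ + Δv₂ = 2979 m/s = 2.979 km/s.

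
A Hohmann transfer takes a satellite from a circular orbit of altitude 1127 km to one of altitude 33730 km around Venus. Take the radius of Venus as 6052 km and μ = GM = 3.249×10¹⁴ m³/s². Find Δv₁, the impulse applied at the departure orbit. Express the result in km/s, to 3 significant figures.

r₁ = 6052 + 1127 = 7179.0 km = 7.1790×10⁶ m.
r₂ = 6052 + 33730 = 39782 km = 3.9782×10⁷ m.
Transfer ellipse a_t = (r₁ + r₂)/2 = 2.348×10⁷ m.
At r₁: circular v_c1 = √(μ/r₁) = 6727 m/s; transfer-periapsis v_p = √[μ(2/r₁ − 1/a_t)] = 8757 m/s.
Δv₁ = v_p − v_c1 = 2029 m/s.
= 2.029 km/s.

Δv ≈ 2.03 km/s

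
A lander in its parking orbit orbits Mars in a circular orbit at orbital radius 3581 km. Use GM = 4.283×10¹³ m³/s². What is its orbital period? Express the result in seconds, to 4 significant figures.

T ≈ 6506 seconds

r = 3581 km = 3.581×10⁶ m.
Kepler's third law: T = 2π√(r³/μ) = 2π√((3.581×10⁶)³ / 4.283×10¹³).
r³/μ = 1.072×10⁶ s², so T = 2π × 1.035×10³ = 6.506×10³ s.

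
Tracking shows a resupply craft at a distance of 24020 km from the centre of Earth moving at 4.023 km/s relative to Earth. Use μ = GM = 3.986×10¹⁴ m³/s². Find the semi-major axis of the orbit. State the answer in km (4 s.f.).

r = 2.402×10⁷ m.
Specific orbital energy ε = v²/2 − μ/r = (4023)²/2 − 3.986×10¹⁴/2.402×10⁷ = -8.502×10⁶ J/kg.
Since ε = −μ/(2a), a = −μ/(2ε) = 2.344×10⁷ m = 23441 km.

a ≈ 23440 km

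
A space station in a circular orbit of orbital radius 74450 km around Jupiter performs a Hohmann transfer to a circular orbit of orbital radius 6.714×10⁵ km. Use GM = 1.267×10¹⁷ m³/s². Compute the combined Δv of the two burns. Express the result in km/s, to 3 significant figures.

Δv_total ≈ 21.7 km/s

r₁ = 74450 km = 7.445×10⁷ m.
r₂ = 6.714×10⁵ km = 6.714×10⁸ m.
Transfer ellipse a_t = (r₁ + r₂)/2 = 3.729×10⁸ m.
At r₁: circular v_c1 = √(μ/r₁) = 41250 m/s; transfer-perijove v_p = √[μ(2/r₁ − 1/a_t)] = 55350 m/s.
Δv₁ = v_p − v_c1 = 14100 m/s.
At r₂: circular v_c2 = √(μ/r₂) = 13740 m/s; transfer-apojove v_a = √[μ(2/r₂ − 1/a_t)] = 6138 m/s.
Δv₂ = v_c2 − v_a = 7599 m/s.
Total Δv = Δv₁ + Δv₂ = 21700 m/s = 21.70 km/s.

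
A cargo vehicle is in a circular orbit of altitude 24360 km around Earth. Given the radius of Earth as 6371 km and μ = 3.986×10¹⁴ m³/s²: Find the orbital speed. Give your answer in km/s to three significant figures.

v ≈ 3.60 km/s

r = 6371 + 24360 = 30731 km = 3.0731×10⁷ m.
For a circular orbit v = √(μ/r) = √(3.986×10¹⁴ / 3.073×10⁷) = √(1.297×10⁷) = 3601 m/s.
That is 3.601 km/s.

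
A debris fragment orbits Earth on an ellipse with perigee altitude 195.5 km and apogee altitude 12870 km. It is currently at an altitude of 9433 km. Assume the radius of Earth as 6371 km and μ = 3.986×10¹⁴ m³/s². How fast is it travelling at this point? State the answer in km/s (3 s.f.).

r_p = 6371 + 195.5 = 6566.5 km = 6.5665×10⁶ m.
r_a = 6371 + 12870 = 19241 km = 1.9241×10⁷ m.
r = 6371 + 9433 = 15804 km = 1.580×10⁷ m.
Semi-major axis a = (r_p + r_a)/2 = 12904 km = 1.290×10⁷ m.
Vis-viva: v² = μ(2/r − 1/a) = 3.986×10¹⁴ × (1.266×10⁻⁷ − 7.750×10⁻⁸) = 1.955×10⁷ m²/s².
v = 4422 m/s = 4.422 km/s.

v ≈ 4.42 km/s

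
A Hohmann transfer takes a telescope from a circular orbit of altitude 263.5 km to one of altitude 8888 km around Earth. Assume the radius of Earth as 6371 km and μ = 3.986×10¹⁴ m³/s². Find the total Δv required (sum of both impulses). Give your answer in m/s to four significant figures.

Δv_total ≈ 2532 m/s

r₁ = 6371 + 263.5 = 6634.5 km = 6.6345×10⁶ m.
r₂ = 6371 + 8888 = 15259 km = 1.5259×10⁷ m.
Transfer ellipse a_t = (r₁ + r₂)/2 = 1.095×10⁷ m.
At r₁: circular v_c1 = √(μ/r₁) = 7751 m/s; transfer-perigee v_p = √[μ(2/r₁ − 1/a_t)] = 9151 m/s.
Δv₁ = v_p − v_c1 = 1400 m/s.
At r₂: circular v_c2 = √(μ/r₂) = 5111 m/s; transfer-apogee v_a = √[μ(2/r₂ − 1/a_t)] = 3979 m/s.
Δv₂ = v_c2 − v_a = 1132 m/s.
Total Δv = Δv₁ + Δv₂ = 2532 m/s.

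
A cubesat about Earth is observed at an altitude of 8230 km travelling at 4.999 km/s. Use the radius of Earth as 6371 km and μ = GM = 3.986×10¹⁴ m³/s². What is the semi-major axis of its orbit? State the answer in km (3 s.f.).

r = 6371 + 8230 = 14601 km = 1.460×10⁷ m.
Vis-viva rearranged: 1/a = 2/r − v²/μ = 1.370×10⁻⁷ − 6.269×10⁻⁸ = 7.428×10⁻⁸ m⁻¹.
a = 1.346×10⁷ m = 13462 km.

a ≈ 13500 km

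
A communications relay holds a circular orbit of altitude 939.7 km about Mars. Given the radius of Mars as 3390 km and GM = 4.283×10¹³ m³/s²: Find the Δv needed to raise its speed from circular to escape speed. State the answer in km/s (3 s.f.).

r = 3390 + 939.7 = 4329.7 km = 4.3297×10⁶ m.
Circular speed v_c = √(μ/r) = 3145 m/s.
Escape speed v_esc = √(2μ/r) = √2 × v_c = 4448 m/s.
Δv = v_esc − v_c = 1303 m/s = 1.303 km/s.

Δv ≈ 1.30 km/s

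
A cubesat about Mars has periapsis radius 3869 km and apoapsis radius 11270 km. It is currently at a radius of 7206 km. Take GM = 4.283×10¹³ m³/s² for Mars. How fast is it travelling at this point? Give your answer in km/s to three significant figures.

Semi-major axis a = (r_p + r_a)/2 = 7569.5 km = 7.570×10⁶ m.
Vis-viva: v² = μ(2/r − 1/a) = 4.283×10¹³ × (2.775×10⁻⁷ − 1.321×10⁻⁷) = 6.229×10⁶ m²/s².
v = 2496 m/s = 2.496 km/s.

v ≈ 2.50 km/s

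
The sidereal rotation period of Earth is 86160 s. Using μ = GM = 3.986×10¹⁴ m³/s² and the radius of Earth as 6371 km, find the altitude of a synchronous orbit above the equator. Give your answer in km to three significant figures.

h_sync ≈ 35800 km

A synchronous orbit has period T, so by Kepler's third law a = (μT²/4π²)^(1/3).
μT²/4π² = 3.986×10¹⁴ × (8.616×10⁴)² / 39.48 = 7.495×10²² m³.
a = 4.216×10⁷ m = 42163 km.
Altitude h = a − R = 42163 − 6371 = 35792 km.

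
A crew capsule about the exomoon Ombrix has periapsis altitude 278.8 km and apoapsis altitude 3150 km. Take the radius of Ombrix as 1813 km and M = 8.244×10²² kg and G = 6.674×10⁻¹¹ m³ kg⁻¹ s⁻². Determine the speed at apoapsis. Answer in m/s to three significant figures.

v ≈ 811 m/s

μ = GM = 6.674×10⁻¹¹ × 8.244×10²² = 5.502×10¹² m³/s².
r_p = 1813 + 278.8 = 2091.8 km = 2.0918×10⁶ m.
r_a = 1813 + 3150 = 4963.0 km = 4.9630×10⁶ m.
Semi-major axis a = (r_p + r_a)/2 = 3527.4 km = 3.527×10⁶ m.
Vis-viva: v² = μ(2/r − 1/a) = 5.502×10¹² × (4.030×10⁻⁷ − 2.835×10⁻⁷) = 6.574×10⁵ m²/s².
v = 810.8 m/s.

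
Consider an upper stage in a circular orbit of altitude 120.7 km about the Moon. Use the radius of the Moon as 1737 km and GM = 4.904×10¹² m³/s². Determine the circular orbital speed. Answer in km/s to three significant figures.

v ≈ 1.62 km/s

r = 1737 + 120.7 = 1857.7 km = 1.8577×10⁶ m.
For a circular orbit v = √(μ/r) = √(4.904×10¹² / 1.858×10⁶) = √(2.640×10⁶) = 1625 m/s.
That is 1.625 km/s.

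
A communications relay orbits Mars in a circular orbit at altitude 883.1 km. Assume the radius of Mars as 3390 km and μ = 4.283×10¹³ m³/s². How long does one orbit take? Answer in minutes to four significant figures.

T ≈ 141.3 minutes

r = 3390 + 883.1 = 4273.1 km = 4.2731×10⁶ m.
Kepler's third law: T = 2π√(r³/μ) = 2π√((4.273×10⁶)³ / 4.283×10¹³).
r³/μ = 1.822×10⁶ s², so T = 2π × 1.350×10³ = 8.480×10³ s.
Converting: 8.480×10³ s ÷ 60.00 = 141.3 minutes.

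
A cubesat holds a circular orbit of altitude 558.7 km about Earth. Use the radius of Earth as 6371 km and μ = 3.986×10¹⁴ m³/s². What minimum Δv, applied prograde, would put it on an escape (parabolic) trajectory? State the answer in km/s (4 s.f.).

r = 6371 + 558.7 = 6929.7 km = 6.9297×10⁶ m.
Circular speed v_c = √(μ/r) = 7584 m/s.
Escape speed v_esc = √(2μ/r) = √2 × v_c = 10730 m/s.
Δv = v_esc − v_c = 3141 m/s = 3.141 km/s.

Δv ≈ 3.141 km/s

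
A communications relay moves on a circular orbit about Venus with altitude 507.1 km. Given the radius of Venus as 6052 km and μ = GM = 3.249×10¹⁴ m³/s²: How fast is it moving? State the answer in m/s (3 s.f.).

r = 6052 + 507.1 = 6559.1 km = 6.5591×10⁶ m.
For a circular orbit v = √(μ/r) = √(3.249×10¹⁴ / 6.559×10⁶) = √(4.953×10⁷) = 7038 m/s.

v ≈ 7040 m/s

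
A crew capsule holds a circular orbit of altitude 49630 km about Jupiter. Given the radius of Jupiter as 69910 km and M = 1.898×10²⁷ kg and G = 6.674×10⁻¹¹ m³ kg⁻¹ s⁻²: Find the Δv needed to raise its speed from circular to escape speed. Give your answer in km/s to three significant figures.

Δv ≈ 13.5 km/s

μ = GM = 6.674×10⁻¹¹ × 1.898×10²⁷ = 1.267×10¹⁷ m³/s².
r = 69910 + 49630 = 119540 km = 1.1954×10⁸ m.
Circular speed v_c = √(μ/r) = 32550 m/s.
Escape speed v_esc = √(2μ/r) = √2 × v_c = 46040 m/s.
Δv = v_esc − v_c = 13480 m/s = 13.48 km/s.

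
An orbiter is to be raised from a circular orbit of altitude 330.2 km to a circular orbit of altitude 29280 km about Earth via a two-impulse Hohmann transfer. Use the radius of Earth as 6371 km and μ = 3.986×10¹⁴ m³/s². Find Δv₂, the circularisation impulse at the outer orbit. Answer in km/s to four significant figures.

Δv ≈ 1.463 km/s

r₁ = 6371 + 330.2 = 6701.2 km = 6.7012×10⁶ m.
r₂ = 6371 + 29280 = 35651 km = 3.5651×10⁷ m.
Transfer ellipse a_t = (r₁ + r₂)/2 = 2.118×10⁷ m.
At r₁: circular v_c1 = √(μ/r₁) = 7712 m/s; transfer-perigee v_p = √[μ(2/r₁ − 1/a_t)] = 10010 m/s.
At r₂: circular v_c2 = √(μ/r₂) = 3344 m/s; transfer-apogee v_a = √[μ(2/r₂ − 1/a_t)] = 1881 m/s.
Δv₂ = v_c2 − v_a = 1463 m/s.
= 1.463 km/s.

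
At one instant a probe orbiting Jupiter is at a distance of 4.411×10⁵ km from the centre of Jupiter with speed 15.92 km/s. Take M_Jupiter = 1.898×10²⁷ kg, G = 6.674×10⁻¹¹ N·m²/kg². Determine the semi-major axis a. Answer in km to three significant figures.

a ≈ 3.95×10⁵ km

μ = GM = 6.674×10⁻¹¹ × 1.898×10²⁷ = 1.267×10¹⁷ m³/s².
r = 4.411×10⁸ m.
Specific orbital energy ε = v²/2 − μ/r = (15920)²/2 − 1.267×10¹⁷/4.411×10⁸ = -1.605×10⁸ J/kg.
Since ε = −μ/(2a), a = −μ/(2ε) = 3.947×10⁸ m = 3.9474×10⁵ km.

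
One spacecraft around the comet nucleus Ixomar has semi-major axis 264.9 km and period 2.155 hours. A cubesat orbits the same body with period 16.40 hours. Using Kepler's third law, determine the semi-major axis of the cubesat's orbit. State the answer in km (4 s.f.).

Kepler's third law: a³ ∝ T², so a₂ = a₁ (T₂/T₁)^(2/3).
T₂/T₁ = 7.610, (T₂/T₁)^(2/3) = 3.869.
a₂ = 264.9 × 3.869 = 1025 km.

a₂ ≈ 1025 km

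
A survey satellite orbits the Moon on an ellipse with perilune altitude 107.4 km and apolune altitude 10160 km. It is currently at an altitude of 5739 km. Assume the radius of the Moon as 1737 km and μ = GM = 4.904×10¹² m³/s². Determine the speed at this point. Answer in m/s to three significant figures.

r_p = 1737 + 107.4 = 1844.4 km = 1.8444×10⁶ m.
r_a = 1737 + 10160 = 11897 km = 1.1897×10⁷ m.
r = 1737 + 5739 = 7476.0 km = 7.476×10⁶ m.
Semi-major axis a = (r_p + r_a)/2 = 6870.7 km = 6.871×10⁶ m.
Vis-viva: v² = μ(2/r − 1/a) = 4.904×10¹² × (2.675×10⁻⁷ − 1.455×10⁻⁷) = 5.982×10⁵ m²/s².
v = 773.4 m/s.

v ≈ 773 m/s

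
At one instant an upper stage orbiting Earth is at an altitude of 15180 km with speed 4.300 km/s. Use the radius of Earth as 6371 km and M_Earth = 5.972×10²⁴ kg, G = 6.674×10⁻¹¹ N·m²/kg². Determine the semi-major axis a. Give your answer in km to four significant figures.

μ = GM = 6.674×10⁻¹¹ × 5.972×10²⁴ = 3.986×10¹⁴ m³/s².
r = 6371 + 15180 = 21551 km = 2.155×10⁷ m.
Vis-viva rearranged: 1/a = 2/r − v²/μ = 9.280×10⁻⁸ − 4.639×10⁻⁸ = 4.641×10⁻⁸ m⁻¹.
a = 2.155×10⁷ m = 21546 km.

a ≈ 21550 km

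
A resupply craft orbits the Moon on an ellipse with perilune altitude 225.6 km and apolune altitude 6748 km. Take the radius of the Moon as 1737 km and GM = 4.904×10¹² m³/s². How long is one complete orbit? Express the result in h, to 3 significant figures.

T ≈ 9.41 h

r_p = 1737 + 225.6 = 1962.6 km = 1.9626×10⁶ m.
r_a = 1737 + 6748 = 8485.0 km = 8.4850×10⁶ m.
Semi-major axis a = (r_p + r_a)/2 = (1962.6 + 8485.0)/2 = 5223.8 km = 5.224×10⁶ m.
By Kepler's third law T = 2π√(a³/μ) = 2π × 5.391×10³ = 3.388×10⁴ s.
= 9.410 h.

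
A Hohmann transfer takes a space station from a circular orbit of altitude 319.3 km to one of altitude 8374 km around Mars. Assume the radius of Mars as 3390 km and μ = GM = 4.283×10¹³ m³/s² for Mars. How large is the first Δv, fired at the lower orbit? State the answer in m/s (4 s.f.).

r₁ = 3390 + 319.3 = 3709.3 km = 3.7093×10⁶ m.
r₂ = 3390 + 8374 = 11764 km = 1.1764×10⁷ m.
Transfer ellipse a_t = (r₁ + r₂)/2 = 7.737×10⁶ m.
At r₁: circular v_c1 = √(μ/r₁) = 3398 m/s; transfer-periapsis v_p = √[μ(2/r₁ − 1/a_t)] = 4190 m/s.
Δv₁ = v_p − v_c1 = 792.1 m/s.

Δv ≈ 792.1 m/s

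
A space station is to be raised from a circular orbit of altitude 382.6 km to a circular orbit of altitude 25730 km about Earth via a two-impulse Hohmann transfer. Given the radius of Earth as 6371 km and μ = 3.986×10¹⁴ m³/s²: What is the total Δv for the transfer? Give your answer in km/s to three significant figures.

r₁ = 6371 + 382.6 = 6753.6 km = 6.7536×10⁶ m.
r₂ = 6371 + 25730 = 32101 km = 3.2101×10⁷ m.
Transfer ellipse a_t = (r₁ + r₂)/2 = 1.943×10⁷ m.
At r₁: circular v_c1 = √(μ/r₁) = 7682 m/s; transfer-perigee v_p = √[μ(2/r₁ − 1/a_t)] = 9875 m/s.
Δv₁ = v_p − v_c1 = 2193 m/s.
At r₂: circular v_c2 = √(μ/r₂) = 3524 m/s; transfer-apogee v_a = √[μ(2/r₂ − 1/a_t)] = 2078 m/s.
Δv₂ = v_c2 − v_a = 1446 m/s.
Total Δv = Δv₁ + Δv₂ = 3639 m/s = 3.639 km/s.

Δv_total ≈ 3.64 km/s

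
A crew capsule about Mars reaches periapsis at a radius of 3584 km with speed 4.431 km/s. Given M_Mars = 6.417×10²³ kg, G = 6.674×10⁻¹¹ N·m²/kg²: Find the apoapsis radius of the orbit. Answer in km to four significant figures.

μ = GM = 6.674×10⁻¹¹ × 6.417×10²³ = 4.283×10¹³ m³/s².
r_p = 3.584×10⁶ m.
Specific energy ε = v²/2 − μ/r = -2.133×10⁶ J/kg, so a = −μ/(2ε) = 1.004×10⁷ m.
The apsides satisfy r_p + r_a = 2a, so the apoapsis radius is 2a − r_p = 1.650×10⁷ m = 16498 km.

apoapsis radius ≈ 16500 km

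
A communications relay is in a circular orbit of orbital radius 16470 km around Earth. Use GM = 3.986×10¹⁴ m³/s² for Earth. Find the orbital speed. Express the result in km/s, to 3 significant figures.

v ≈ 4.92 km/s

r = 16470 km = 1.647×10⁷ m.
For a circular orbit v = √(μ/r) = √(3.986×10¹⁴ / 1.647×10⁷) = √(2.420×10⁷) = 4920 m/s.
That is 4.920 km/s.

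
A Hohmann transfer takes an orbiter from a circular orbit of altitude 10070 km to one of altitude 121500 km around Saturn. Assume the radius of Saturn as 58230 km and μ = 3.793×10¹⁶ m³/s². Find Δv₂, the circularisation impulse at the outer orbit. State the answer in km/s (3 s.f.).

Δv ≈ 3.75 km/s

r₁ = 58230 + 10070 = 68300 km = 6.8300×10⁷ m.
r₂ = 58230 + 121500 = 179730 km = 1.7973×10⁸ m.
Transfer ellipse a_t = (r₁ + r₂)/2 = 1.240×10⁸ m.
At r₁: circular v_c1 = √(μ/r₁) = 23570 m/s; transfer-perikrone v_p = √[μ(2/r₁ − 1/a_t)] = 28370 m/s.
At r₂: circular v_c2 = √(μ/r₂) = 14530 m/s; transfer-apokrone v_a = √[μ(2/r₂ − 1/a_t)] = 10780 m/s.
Δv₂ = v_c2 − v_a = 3746 m/s.
= 3.746 km/s.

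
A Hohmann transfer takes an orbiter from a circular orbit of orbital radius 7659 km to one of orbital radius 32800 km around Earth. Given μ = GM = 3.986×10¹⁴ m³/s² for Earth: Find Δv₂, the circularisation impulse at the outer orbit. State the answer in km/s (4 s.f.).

Δv ≈ 1.341 km/s

r₁ = 7659 km = 7.659×10⁶ m.
r₂ = 32800 km = 3.280×10⁷ m.
Transfer ellipse a_t = (r₁ + r₂)/2 = 2.023×10⁷ m.
At r₁: circular v_c1 = √(μ/r₁) = 7214 m/s; transfer-perigee v_p = √[μ(2/r₁ − 1/a_t)] = 9186 m/s.
At r₂: circular v_c2 = √(μ/r₂) = 3486 m/s; transfer-apogee v_a = √[μ(2/r₂ − 1/a_t)] = 2145 m/s.
Δv₂ = v_c2 − v_a = 1341 m/s.
= 1.341 km/s.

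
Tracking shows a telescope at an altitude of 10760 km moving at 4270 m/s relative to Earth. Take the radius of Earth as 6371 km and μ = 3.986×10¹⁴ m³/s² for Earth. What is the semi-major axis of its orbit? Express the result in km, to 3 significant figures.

r = 6371 + 10760 = 17131 km = 1.713×10⁷ m.
Specific orbital energy ε = v²/2 − μ/r = (4270)²/2 − 3.986×10¹⁴/1.713×10⁷ = -1.415×10⁷ J/kg.
Since ε = −μ/(2a), a = −μ/(2ε) = 1.408×10⁷ m = 14084 km.

a ≈ 14100 km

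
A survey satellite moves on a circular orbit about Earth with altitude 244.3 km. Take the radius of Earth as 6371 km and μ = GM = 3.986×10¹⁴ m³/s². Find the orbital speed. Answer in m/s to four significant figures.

r = 6371 + 244.3 = 6615.3 km = 6.6153×10⁶ m.
For a circular orbit v = √(μ/r) = √(3.986×10¹⁴ / 6.615×10⁶) = √(6.025×10⁷) = 7762 m/s.

v ≈ 7762 m/s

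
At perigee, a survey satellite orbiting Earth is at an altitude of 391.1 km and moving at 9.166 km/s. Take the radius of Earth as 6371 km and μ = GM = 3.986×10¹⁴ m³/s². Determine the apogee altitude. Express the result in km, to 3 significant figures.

apogee altitude ≈ 10400 km

r_p = 6371 + 391.1 = 6762.1 km = 6.762×10⁶ m.
Specific energy ε = v²/2 − μ/r = -1.694×10⁷ J/kg, so a = −μ/(2ε) = 1.177×10⁷ m.
The apsides satisfy r_p + r_a = 2a, so the apogee radius is 2a − r_p = 1.677×10⁷ m = 16770 km.
Apogee altitude = 16770 − 6371 = 10399 km.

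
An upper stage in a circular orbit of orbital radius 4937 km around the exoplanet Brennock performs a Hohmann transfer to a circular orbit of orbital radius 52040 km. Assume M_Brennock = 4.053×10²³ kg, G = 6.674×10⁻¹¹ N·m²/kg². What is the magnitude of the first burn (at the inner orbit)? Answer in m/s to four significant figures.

Δv ≈ 822.9 m/s

μ = GM = 6.674×10⁻¹¹ × 4.053×10²³ = 2.705×10¹³ m³/s².
r₁ = 4937 km = 4.937×10⁶ m.
r₂ = 52040 km = 5.204×10⁷ m.
Transfer ellipse a_t = (r₁ + r₂)/2 = 2.849×10⁷ m.
At r₁: circular v_c1 = √(μ/r₁) = 2341 m/s; transfer-periapsis v_p = √[μ(2/r₁ − 1/a_t)] = 3164 m/s.
Δv₁ = v_p − v_c1 = 822.9 m/s.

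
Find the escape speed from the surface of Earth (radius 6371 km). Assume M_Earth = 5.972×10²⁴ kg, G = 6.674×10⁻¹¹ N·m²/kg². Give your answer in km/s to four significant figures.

μ = GM = 6.674×10⁻¹¹ × 5.972×10²⁴ = 3.986×10¹⁴ m³/s².
r = R = 6.371×10⁶ m.
Escape speed v_esc = √(2μ/r) = √(2 × 3.986×10¹⁴ / 6.371×10⁶) = √(1.251×10⁸) = 11190 m/s.
= 11.19 km/s.

v_esc ≈ 11.19 km/s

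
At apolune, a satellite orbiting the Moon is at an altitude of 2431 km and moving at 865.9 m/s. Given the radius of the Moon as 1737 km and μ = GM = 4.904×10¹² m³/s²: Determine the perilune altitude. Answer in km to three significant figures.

perilune altitude ≈ 212 km

r_a = 1737 + 2431 = 4168.0 km = 4.168×10⁶ m.
Specific energy ε = v²/2 − μ/r = -8.017×10⁵ J/kg, so a = −μ/(2ε) = 3.059×10⁶ m.
The apsides satisfy r_p + r_a = 2a, so the perilune radius is 2a − r_a = 1.949×10⁶ m = 1949.1 km.
Perilune altitude = 1949.1 − 1737 = 212.06 km.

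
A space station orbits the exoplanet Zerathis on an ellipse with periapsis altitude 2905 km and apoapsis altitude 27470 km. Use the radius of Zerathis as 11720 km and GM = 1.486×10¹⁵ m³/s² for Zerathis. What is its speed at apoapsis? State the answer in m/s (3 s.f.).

r_p = 11720 + 2905 = 14625 km = 1.4625×10⁷ m.
r_a = 11720 + 27470 = 39190 km = 3.9190×10⁷ m.
Semi-major axis a = (r_p + r_a)/2 = 26908 km = 2.691×10⁷ m.
Vis-viva: v² = μ(2/r − 1/a) = 1.486×10¹⁵ × (5.103×10⁻⁸ − 3.716×10⁻⁸) = 2.061×10⁷ m²/s².
v = 4540 m/s.

v ≈ 4540 m/s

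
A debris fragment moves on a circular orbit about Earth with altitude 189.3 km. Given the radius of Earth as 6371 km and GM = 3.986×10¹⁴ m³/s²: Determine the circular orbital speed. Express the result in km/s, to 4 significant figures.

r = 6371 + 189.3 = 6560.3 km = 6.5603×10⁶ m.
For a circular orbit v = √(μ/r) = √(3.986×10¹⁴ / 6.560×10⁶) = √(6.076×10⁷) = 7795 m/s.
That is 7.795 km/s.

v ≈ 7.795 km/s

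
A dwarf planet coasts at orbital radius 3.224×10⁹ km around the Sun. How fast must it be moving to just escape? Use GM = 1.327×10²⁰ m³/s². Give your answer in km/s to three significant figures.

v_esc ≈ 9.07 km/s

r = 3.224×10⁹ km = 3.224×10¹² m.
Escape speed v_esc = √(2μ/r) = √(2 × 1.327×10²⁰ / 3.224×10¹²) = √(8.232×10⁷) = 9073 m/s.
= 9.073 km/s.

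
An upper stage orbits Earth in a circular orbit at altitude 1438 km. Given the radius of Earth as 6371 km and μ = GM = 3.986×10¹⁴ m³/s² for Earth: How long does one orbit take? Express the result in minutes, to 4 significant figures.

r = 6371 + 1438 = 7809.0 km = 7.8090×10⁶ m.
Kepler's third law: T = 2π√(r³/μ) = 2π√((7.809×10⁶)³ / 3.986×10¹⁴).
r³/μ = 1.195×10⁶ s², so T = 2π × 1.093×10³ = 6.868×10³ s.
Converting: 6.868×10³ s ÷ 60.00 = 114.5 minutes.

T ≈ 114.5 minutes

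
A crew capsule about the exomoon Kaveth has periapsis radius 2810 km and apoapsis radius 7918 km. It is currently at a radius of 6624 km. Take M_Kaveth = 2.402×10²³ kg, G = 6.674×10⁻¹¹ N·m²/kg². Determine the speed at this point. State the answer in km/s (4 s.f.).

v ≈ 1.361 km/s

μ = GM = 6.674×10⁻¹¹ × 2.402×10²³ = 1.603×10¹³ m³/s².
Semi-major axis a = (r_p + r_a)/2 = 5364.0 km = 5.364×10⁶ m.
Vis-viva: v² = μ(2/r − 1/a) = 1.603×10¹³ × (3.019×10⁻⁷ − 1.864×10⁻⁷) = 1.852×10⁶ m²/s².
v = 1361 m/s = 1.361 km/s.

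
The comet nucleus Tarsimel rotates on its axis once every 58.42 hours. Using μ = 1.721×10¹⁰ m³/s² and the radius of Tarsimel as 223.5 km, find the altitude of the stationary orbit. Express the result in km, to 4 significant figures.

T = 58.42 hours = 2.103×10⁵ s.
A synchronous orbit has period T, so by Kepler's third law a = (μT²/4π²)^(1/3).
μT²/4π² = 1.721×10¹⁰ × (2.103×10⁵)² / 39.48 = 1.928×10¹⁹ m³.
a = 2.682×10⁶ m = 2681.5 km.
Altitude h = a − R = 2681.5 − 223.5 = 2458.0 km.

h_sync ≈ 2458 km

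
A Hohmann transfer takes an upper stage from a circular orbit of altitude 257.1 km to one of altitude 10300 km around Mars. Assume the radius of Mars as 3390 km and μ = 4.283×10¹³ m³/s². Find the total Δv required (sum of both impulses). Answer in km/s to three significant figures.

r₁ = 3390 + 257.1 = 3647.1 km = 3.6471×10⁶ m.
r₂ = 3390 + 10300 = 13690 km = 1.3690×10⁷ m.
Transfer ellipse a_t = (r₁ + r₂)/2 = 8.669×10⁶ m.
At r₁: circular v_c1 = √(μ/r₁) = 3427 m/s; transfer-periapsis v_p = √[μ(2/r₁ − 1/a_t)] = 4307 m/s.
Δv₁ = v_p − v_c1 = 879.7 m/s.
At r₂: circular v_c2 = √(μ/r₂) = 1769 m/s; transfer-apoapsis v_a = √[μ(2/r₂ − 1/a_t)] = 1147 m/s.
Δv₂ = v_c2 − v_a = 621.5 m/s.
Total Δv = Δv₁ + Δv₂ = 1501 m/s = 1.501 km/s.

Δv_total ≈ 1.50 km/s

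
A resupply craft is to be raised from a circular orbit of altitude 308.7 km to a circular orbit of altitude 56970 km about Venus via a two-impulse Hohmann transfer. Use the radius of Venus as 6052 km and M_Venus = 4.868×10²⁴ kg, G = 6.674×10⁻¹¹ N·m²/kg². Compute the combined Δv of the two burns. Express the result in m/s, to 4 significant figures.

μ = GM = 6.674×10⁻¹¹ × 4.868×10²⁴ = 3.249×10¹⁴ m³/s².
r₁ = 6052 + 308.7 = 6360.7 km = 6.3607×10⁶ m.
r₂ = 6052 + 56970 = 63022 km = 6.3022×10⁷ m.
Transfer ellipse a_t = (r₁ + r₂)/2 = 3.469×10⁷ m.
At r₁: circular v_c1 = √(μ/r₁) = 7147 m/s; transfer-periapsis v_p = √[μ(2/r₁ − 1/a_t)] = 9633 m/s.
Δv₁ = v_p − v_c1 = 2486 m/s.
At r₂: circular v_c2 = √(μ/r₂) = 2271 m/s; transfer-apoapsis v_a = √[μ(2/r₂ − 1/a_t)] = 972.2 m/s.
Δv₂ = v_c2 − v_a = 1298 m/s.
Total Δv = Δv₁ + Δv₂ = 3784 m/s.

Δv_total ≈ 3784 m/s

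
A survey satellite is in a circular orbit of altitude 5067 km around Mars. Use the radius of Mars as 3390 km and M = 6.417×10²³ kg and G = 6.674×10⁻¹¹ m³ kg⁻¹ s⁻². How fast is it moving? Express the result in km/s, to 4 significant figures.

μ = GM = 6.674×10⁻¹¹ × 6.417×10²³ = 4.283×10¹³ m³/s².
r = 3390 + 5067 = 8457.0 km = 8.4570×10⁶ m.
For a circular orbit v = √(μ/r) = √(4.283×10¹³ / 8.457×10⁶) = √(5.064×10⁶) = 2250 m/s.
That is 2.250 km/s.

v ≈ 2.250 km/s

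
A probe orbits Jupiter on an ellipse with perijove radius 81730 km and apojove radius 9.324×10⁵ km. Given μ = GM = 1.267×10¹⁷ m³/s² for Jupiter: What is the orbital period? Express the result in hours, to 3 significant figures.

T ≈ 56.0 hours

Semi-major axis a = (r_p + r_a)/2 = (81730 + 9.3240×10⁵)/2 = 5.0706×10⁵ km = 5.071×10⁸ m.
By Kepler's third law T = 2π√(a³/μ) = 2π × 3.208×10⁴ = 2.016×10⁵ s.
= 55.99 hours.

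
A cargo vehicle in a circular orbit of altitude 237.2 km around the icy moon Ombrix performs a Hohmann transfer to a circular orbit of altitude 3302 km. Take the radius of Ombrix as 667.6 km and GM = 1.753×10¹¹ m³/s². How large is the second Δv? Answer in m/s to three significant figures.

Δv ≈ 82.1 m/s

r₁ = 667.6 + 237.2 = 904.80 km = 9.0480×10⁵ m.
r₂ = 667.6 + 3302 = 3969.6 km = 3.9696×10⁶ m.
Transfer ellipse a_t = (r₁ + r₂)/2 = 2.437×10⁶ m.
At r₁: circular v_c1 = √(μ/r₁) = 440.2 m/s; transfer-periapsis v_p = √[μ(2/r₁ − 1/a_t)] = 561.7 m/s.
At r₂: circular v_c2 = √(μ/r₂) = 210.1 m/s; transfer-apoapsis v_a = √[μ(2/r₂ − 1/a_t)] = 128.0 m/s.
Δv₂ = v_c2 − v_a = 82.10 m/s.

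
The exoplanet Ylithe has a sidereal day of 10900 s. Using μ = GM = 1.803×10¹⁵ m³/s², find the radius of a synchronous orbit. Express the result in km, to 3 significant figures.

r_sync ≈ 17600 km

A synchronous orbit has period T, so by Kepler's third law a = (μT²/4π²)^(1/3).
μT²/4π² = 1.803×10¹⁵ × (1.090×10⁴)² / 39.48 = 5.426×10²¹ m³.
a = 1.757×10⁷ m = 17572 km.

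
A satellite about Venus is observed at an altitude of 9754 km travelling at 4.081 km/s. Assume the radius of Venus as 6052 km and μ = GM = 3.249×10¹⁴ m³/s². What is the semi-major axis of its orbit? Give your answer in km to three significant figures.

a ≈ 13300 km

r = 6052 + 9754 = 15806 km = 1.581×10⁷ m.
Vis-viva rearranged: 1/a = 2/r − v²/μ = 1.265×10⁻⁷ − 5.126×10⁻⁸ = 7.527×10⁻⁸ m⁻¹.
a = 1.328×10⁷ m = 13285 km.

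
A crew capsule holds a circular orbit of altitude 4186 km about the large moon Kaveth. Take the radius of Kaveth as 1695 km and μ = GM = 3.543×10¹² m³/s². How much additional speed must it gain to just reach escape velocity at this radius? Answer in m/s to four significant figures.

r = 1695 + 4186 = 5881.0 km = 5.8810×10⁶ m.
Circular speed v_c = √(μ/r) = 776.2 m/s.
Escape speed v_esc = √(2μ/r) = √2 × v_c = 1098 m/s.
Δv = v_esc − v_c = 321.5 m/s.

Δv ≈ 321.5 m/s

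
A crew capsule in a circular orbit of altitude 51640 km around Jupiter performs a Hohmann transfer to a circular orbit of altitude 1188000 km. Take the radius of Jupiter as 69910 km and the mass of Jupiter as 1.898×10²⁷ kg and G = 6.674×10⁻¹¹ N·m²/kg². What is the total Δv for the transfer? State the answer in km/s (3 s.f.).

μ = GM = 6.674×10⁻¹¹ × 1.898×10²⁷ = 1.267×10¹⁷ m³/s².
r₁ = 69910 + 51640 = 121550 km = 1.2155×10⁸ m.
r₂ = 69910 + 1188000 = 1257900 km = 1.2579×10⁹ m.
Transfer ellipse a_t = (r₁ + r₂)/2 = 6.897×10⁸ m.
At r₁: circular v_c1 = √(μ/r₁) = 32280 m/s; transfer-perijove v_p = √[μ(2/r₁ − 1/a_t)] = 43600 m/s.
Δv₁ = v_p − v_c1 = 11310 m/s.
At r₂: circular v_c2 = √(μ/r₂) = 10030 m/s; transfer-apojove v_a = √[μ(2/r₂ − 1/a_t)] = 4213 m/s.
Δv₂ = v_c2 − v_a = 5822 m/s.
Total Δv = Δv₁ + Δv₂ = 17140 m/s = 17.14 km/s.

Δv_total ≈ 17.1 km/s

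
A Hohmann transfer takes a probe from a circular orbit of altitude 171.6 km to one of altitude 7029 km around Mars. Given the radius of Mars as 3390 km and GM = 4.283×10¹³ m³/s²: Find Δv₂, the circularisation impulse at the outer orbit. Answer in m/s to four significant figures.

Δv ≈ 580.3 m/s

r₁ = 3390 + 171.6 = 3561.6 km = 3.5616×10⁶ m.
r₂ = 3390 + 7029 = 10419 km = 1.0419×10⁷ m.
Transfer ellipse a_t = (r₁ + r₂)/2 = 6.990×10⁶ m.
At r₁: circular v_c1 = √(μ/r₁) = 3468 m/s; transfer-periapsis v_p = √[μ(2/r₁ − 1/a_t)] = 4234 m/s.
At r₂: circular v_c2 = √(μ/r₂) = 2028 m/s; transfer-apoapsis v_a = √[μ(2/r₂ − 1/a_t)] = 1447 m/s.
Δv₂ = v_c2 − v_a = 580.3 m/s.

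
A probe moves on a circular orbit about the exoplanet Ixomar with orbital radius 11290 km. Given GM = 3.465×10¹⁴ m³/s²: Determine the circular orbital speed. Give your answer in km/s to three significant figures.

r = 11290 km = 1.129×10⁷ m.
For a circular orbit v = √(μ/r) = √(3.465×10¹⁴ / 1.129×10⁷) = √(3.069×10⁷) = 5540 m/s.
That is 5.540 km/s.

v ≈ 5.54 km/s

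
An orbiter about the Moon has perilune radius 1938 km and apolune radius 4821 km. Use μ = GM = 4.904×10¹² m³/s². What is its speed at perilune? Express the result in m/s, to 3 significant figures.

Semi-major axis a = (r_p + r_a)/2 = 3379.5 km = 3.380×10⁶ m.
Vis-viva: v² = μ(2/r − 1/a) = 4.904×10¹² × (1.032×10⁻⁶ − 2.959×10⁻⁷) = 3.610×10⁶ m²/s².
v = 1900 m/s.

v ≈ 1900 m/s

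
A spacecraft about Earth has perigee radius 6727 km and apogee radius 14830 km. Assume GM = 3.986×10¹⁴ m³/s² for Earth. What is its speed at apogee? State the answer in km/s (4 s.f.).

v ≈ 4.096 km/s

Semi-major axis a = (r_p + r_a)/2 = 10778 km = 1.078×10⁷ m.
Vis-viva: v² = μ(2/r − 1/a) = 3.986×10¹⁴ × (1.349×10⁻⁷ − 9.278×10⁻⁸) = 1.677×10⁷ m²/s².
v = 4096 m/s = 4.096 km/s.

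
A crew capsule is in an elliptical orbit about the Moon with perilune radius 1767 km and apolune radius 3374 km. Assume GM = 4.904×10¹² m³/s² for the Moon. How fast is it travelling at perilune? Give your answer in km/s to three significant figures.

Semi-major axis a = (r_p + r_a)/2 = 2570.5 km = 2.570×10⁶ m.
Vis-viva: v² = μ(2/r − 1/a) = 4.904×10¹² × (1.132×10⁻⁶ − 3.890×10⁻⁷) = 3.643×10⁶ m²/s².
v = 1909 m/s = 1.909 km/s.

v ≈ 1.91 km/s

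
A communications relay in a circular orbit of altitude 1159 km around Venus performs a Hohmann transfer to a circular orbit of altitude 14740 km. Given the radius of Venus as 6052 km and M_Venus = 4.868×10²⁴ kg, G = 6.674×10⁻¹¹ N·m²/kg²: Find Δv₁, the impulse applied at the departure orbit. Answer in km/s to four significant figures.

μ = GM = 6.674×10⁻¹¹ × 4.868×10²⁴ = 3.249×10¹⁴ m³/s².
r₁ = 6052 + 1159 = 7211.0 km = 7.2110×10⁶ m.
r₂ = 6052 + 14740 = 20792 km = 2.0792×10⁷ m.
Transfer ellipse a_t = (r₁ + r₂)/2 = 1.400×10⁷ m.
At r₁: circular v_c1 = √(μ/r₁) = 6712 m/s; transfer-periapsis v_p = √[μ(2/r₁ − 1/a_t)] = 8180 m/s.
Δv₁ = v_p − v_c1 = 1467 m/s.
= 1.467 km/s.

Δv ≈ 1.467 km/s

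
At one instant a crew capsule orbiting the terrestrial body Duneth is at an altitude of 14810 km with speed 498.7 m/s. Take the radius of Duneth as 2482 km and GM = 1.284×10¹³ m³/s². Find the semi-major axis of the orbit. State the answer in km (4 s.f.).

a ≈ 10390 km

r = 2482 + 14810 = 17292 km = 1.729×10⁷ m.
Vis-viva rearranged: 1/a = 2/r − v²/μ = 1.157×10⁻⁷ − 1.937×10⁻⁸ = 9.629×10⁻⁸ m⁻¹.
a = 1.039×10⁷ m = 10385 km.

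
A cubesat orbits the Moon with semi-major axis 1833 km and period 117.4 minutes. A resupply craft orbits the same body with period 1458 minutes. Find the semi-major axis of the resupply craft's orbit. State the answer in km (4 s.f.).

a₂ ≈ 9830 km

Kepler's third law: a³ ∝ T², so a₂ = a₁ (T₂/T₁)^(2/3).
T₂/T₁ = 12.42, (T₂/T₁)^(2/3) = 5.363.
a₂ = 1833 × 5.363 = 9830 km.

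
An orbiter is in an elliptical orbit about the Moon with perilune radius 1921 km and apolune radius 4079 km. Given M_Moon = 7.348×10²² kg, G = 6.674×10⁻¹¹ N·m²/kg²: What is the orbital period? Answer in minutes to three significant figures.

T ≈ 246 minutes

μ = GM = 6.674×10⁻¹¹ × 7.348×10²² = 4.904×10¹² m³/s².
Semi-major axis a = (r_p + r_a)/2 = (1921.0 + 4079.0)/2 = 3000.0 km = 3.000×10⁶ m.
By Kepler's third law T = 2π√(a³/μ) = 2π × 2.346×10³ = 1.474×10⁴ s.
= 245.7 minutes.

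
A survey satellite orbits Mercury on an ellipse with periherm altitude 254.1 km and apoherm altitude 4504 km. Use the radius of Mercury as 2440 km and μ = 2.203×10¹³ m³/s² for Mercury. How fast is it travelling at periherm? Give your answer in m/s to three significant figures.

v ≈ 3430 m/s

r_p = 2440 + 254.1 = 2694.1 km = 2.6941×10⁶ m.
r_a = 2440 + 4504 = 6944.0 km = 6.9440×10⁶ m.
Semi-major axis a = (r_p + r_a)/2 = 4819.1 km = 4.819×10⁶ m.
Vis-viva: v² = μ(2/r − 1/a) = 2.203×10¹³ × (7.424×10⁻⁷ − 2.075×10⁻⁷) = 1.178×10⁷ m²/s².
v = 3433 m/s.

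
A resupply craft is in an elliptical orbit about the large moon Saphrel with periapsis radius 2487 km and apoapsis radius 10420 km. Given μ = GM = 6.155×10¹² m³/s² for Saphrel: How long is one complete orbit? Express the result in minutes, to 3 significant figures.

T ≈ 692 minutes

Semi-major axis a = (r_p + r_a)/2 = (2487.0 + 10420)/2 = 6453.5 km = 6.454×10⁶ m.
By Kepler's third law T = 2π√(a³/μ) = 2π × 6.608×10³ = 4.152×10⁴ s.
= 692.0 minutes.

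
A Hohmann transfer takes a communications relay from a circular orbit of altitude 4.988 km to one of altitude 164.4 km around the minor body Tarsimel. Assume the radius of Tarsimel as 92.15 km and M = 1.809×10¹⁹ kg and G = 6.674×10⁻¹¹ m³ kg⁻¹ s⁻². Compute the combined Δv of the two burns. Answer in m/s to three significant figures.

Δv_total ≈ 40.6 m/s

μ = GM = 6.674×10⁻¹¹ × 1.809×10¹⁹ = 1.207×10⁹ m³/s².
r₁ = 92.15 + 4.988 = 97.138 km = 9.7138×10⁴ m.
r₂ = 92.15 + 164.4 = 256.55 km = 2.5655×10⁵ m.
Transfer ellipse a_t = (r₁ + r₂)/2 = 1.768×10⁵ m.
At r₁: circular v_c1 = √(μ/r₁) = 111.5 m/s; transfer-periapsis v_p = √[μ(2/r₁ − 1/a_t)] = 134.3 m/s.
Δv₁ = v_p − v_c1 = 22.79 m/s.
At r₂: circular v_c2 = √(μ/r₂) = 68.60 m/s; transfer-apoapsis v_a = √[μ(2/r₂ − 1/a_t)] = 50.84 m/s.
Δv₂ = v_c2 − v_a = 17.76 m/s.
Total Δv = Δv₁ + Δv₂ = 40.55 m/s.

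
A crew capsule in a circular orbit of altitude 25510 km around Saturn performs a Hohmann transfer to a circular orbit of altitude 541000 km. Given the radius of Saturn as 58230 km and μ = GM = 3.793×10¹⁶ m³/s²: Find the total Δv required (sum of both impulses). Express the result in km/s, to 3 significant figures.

Δv_total ≈ 10.9 km/s

r₁ = 58230 + 25510 = 83740 km = 8.3740×10⁷ m.
r₂ = 58230 + 541000 = 599230 km = 5.9923×10⁸ m.
Transfer ellipse a_t = (r₁ + r₂)/2 = 3.415×10⁸ m.
At r₁: circular v_c1 = √(μ/r₁) = 21280 m/s; transfer-perikrone v_p = √[μ(2/r₁ − 1/a_t)] = 28190 m/s.
Δv₁ = v_p − v_c1 = 6910 m/s.
At r₂: circular v_c2 = √(μ/r₂) = 7956 m/s; transfer-apokrone v_a = √[μ(2/r₂ − 1/a_t)] = 3940 m/s.
Δv₂ = v_c2 − v_a = 4016 m/s.
Total Δv = Δv₁ + Δv₂ = 10930 m/s = 10.93 km/s.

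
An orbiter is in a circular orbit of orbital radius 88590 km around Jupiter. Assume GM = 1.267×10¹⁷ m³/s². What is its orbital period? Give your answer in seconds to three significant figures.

T ≈ 14700 seconds

r = 88590 km = 8.859×10⁷ m.
Kepler's third law: T = 2π√(r³/μ) = 2π√((8.859×10⁷)³ / 1.267×10¹⁷).
r³/μ = 5.488×10⁶ s², so T = 2π × 2.343×10³ = 1.472×10⁴ s.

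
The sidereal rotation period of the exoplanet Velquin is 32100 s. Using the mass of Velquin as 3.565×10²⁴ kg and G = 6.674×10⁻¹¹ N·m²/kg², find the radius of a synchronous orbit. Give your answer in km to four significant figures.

μ = GM = 6.674×10⁻¹¹ × 3.565×10²⁴ = 2.379×10¹⁴ m³/s².
A synchronous orbit has period T, so by Kepler's third law a = (μT²/4π²)^(1/3).
μT²/4π² = 2.379×10¹⁴ × (3.210×10⁴)² / 39.48 = 6.210×10²¹ m³.
a = 1.838×10⁷ m = 18381 km.

r_sync ≈ 18380 km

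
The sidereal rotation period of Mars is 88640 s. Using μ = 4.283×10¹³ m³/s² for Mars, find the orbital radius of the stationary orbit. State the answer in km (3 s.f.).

A synchronous orbit has period T, so by Kepler's third law a = (μT²/4π²)^(1/3).
μT²/4π² = 4.283×10¹³ × (8.864×10⁴)² / 39.48 = 8.524×10²¹ m³.
a = 2.043×10⁷ m = 20428 km.

r_sync ≈ 20400 km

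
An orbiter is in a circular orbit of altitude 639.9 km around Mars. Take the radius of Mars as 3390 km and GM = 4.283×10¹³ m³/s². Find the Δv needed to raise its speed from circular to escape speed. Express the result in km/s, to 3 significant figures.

Δv ≈ 1.35 km/s

r = 3390 + 639.9 = 4029.9 km = 4.0299×10⁶ m.
Circular speed v_c = √(μ/r) = 3260 m/s.
Escape speed v_esc = √(2μ/r) = √2 × v_c = 4610 m/s.
Δv = v_esc − v_c = 1350 m/s = 1.350 km/s.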